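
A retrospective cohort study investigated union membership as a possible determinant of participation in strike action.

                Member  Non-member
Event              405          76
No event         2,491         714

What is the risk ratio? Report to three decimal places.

1.454

Reading the table with exposure as columns: a = 405 (Member, case), b = 2491 (Member, non-case), c = 76 (Non-member, case), d = 714.
Risk in exposed = 405/2896 = 0.13985; risk in unexposed = 76/790 = 0.09620.
RR = 0.13985 / 0.09620 = 1.45368
The risk among the exposed is 1.45 times that among the unexposed.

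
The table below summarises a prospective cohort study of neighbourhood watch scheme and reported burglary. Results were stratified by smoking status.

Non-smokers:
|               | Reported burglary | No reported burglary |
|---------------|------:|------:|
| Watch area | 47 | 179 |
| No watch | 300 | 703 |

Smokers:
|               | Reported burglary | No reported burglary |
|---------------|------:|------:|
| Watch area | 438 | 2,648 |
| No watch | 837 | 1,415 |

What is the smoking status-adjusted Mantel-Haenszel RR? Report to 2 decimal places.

0.41

RR_MH = Σ(aᵢ·n₀ᵢ/nᵢ) / Σ(cᵢ·n₁ᵢ/nᵢ), with n₁ᵢ = aᵢ+bᵢ (exposed), n₀ᵢ = cᵢ+dᵢ (unexposed), nᵢ = n₁ᵢ+n₀ᵢ.
Stratum 1 (Non-smokers): n₁ = 226, n₀ = 1003, n = 1229; a·n₀/n = 47·1003/1229 = 38.3572; c·n₁/n = 300·226/1229 = 55.1668
Stratum 2 (Smokers): n₁ = 3086, n₀ = 2252, n = 5338; a·n₀/n = 438·2252/5338 = 184.7838; c·n₁/n = 837·3086/5338 = 483.8857
RR_MH = (38.3572 + 184.7838) / (55.1668 + 483.8857) = 223.1410 / 539.0525 = 0.41395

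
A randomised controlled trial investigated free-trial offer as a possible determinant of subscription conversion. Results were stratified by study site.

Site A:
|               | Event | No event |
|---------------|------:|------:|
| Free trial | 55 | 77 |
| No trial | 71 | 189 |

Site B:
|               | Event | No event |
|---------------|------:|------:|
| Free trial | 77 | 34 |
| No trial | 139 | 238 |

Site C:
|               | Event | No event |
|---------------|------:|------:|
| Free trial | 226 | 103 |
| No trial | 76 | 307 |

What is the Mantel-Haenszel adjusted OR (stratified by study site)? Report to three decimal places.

4.665

OR_MH = Σ(aᵢdᵢ/nᵢ) / Σ(bᵢcᵢ/nᵢ), where nᵢ is the stratum total.
Stratum 1 (Site A): n = 392; a·d/n = 55·189/392 = 26.5179; b·c/n = 77·71/392 = 13.9464
Stratum 2 (Site B): n = 488; a·d/n = 77·238/488 = 37.5533; b·c/n = 34·139/488 = 9.6844
Stratum 3 (Site C): n = 712; a·d/n = 226·307/712 = 97.4466; b·c/n = 103·76/712 = 10.9944
OR_MH = (26.5179 + 37.5533 + 97.4466) / (13.9464 + 9.6844 + 10.9944) = 161.5178 / 34.6252 = 4.66474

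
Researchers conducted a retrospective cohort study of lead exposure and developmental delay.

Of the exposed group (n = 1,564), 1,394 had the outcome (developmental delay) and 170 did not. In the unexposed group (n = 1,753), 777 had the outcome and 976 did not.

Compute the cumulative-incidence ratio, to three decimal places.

2.011

From the description: a = 1394, b = 170, c = 777, d = 976.
Risk in exposed = 1394/1564 = 0.89130; risk in unexposed = 777/1753 = 0.44324.
RR = 0.89130 / 0.44324 = 2.01088
The risk among the exposed is 2.01 times that among the unexposed.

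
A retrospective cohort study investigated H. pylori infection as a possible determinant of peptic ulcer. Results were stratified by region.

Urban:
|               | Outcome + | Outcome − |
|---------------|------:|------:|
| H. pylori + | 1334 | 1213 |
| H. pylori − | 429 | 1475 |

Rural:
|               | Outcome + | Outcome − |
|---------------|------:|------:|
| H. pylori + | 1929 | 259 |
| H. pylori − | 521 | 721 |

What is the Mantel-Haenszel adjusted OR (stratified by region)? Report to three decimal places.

OR_MH = Σ(aᵢdᵢ/nᵢ) / Σ(bᵢcᵢ/nᵢ), where nᵢ is the stratum total.
Stratum 1 (Urban): n = 4451; a·d/n = 1334·1475/4451 = 442.0692; b·c/n = 1213·429/4451 = 116.9124
Stratum 2 (Rural): n = 3430; a·d/n = 1929·721/3430 = 405.4837; b·c/n = 259·521/3430 = 39.3408
OR_MH = (442.0692 + 405.4837) / (116.9124 + 39.3408) = 847.5529 / 156.2532 = 5.42423

5.424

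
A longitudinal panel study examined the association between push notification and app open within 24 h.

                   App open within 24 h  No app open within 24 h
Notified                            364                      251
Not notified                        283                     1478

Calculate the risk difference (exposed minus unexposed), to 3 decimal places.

Cells: a = 364, b = 251, c = 283, d = 1478.
Risk in exposed = 364/615 = 0.591870; risk in unexposed = 283/1761 = 0.160704.
Risk difference = 0.591870 − 0.160704 = 0.431166

0.431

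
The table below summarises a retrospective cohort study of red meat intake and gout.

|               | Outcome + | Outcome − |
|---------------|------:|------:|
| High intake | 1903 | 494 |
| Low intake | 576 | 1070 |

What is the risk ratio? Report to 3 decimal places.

2.269

Cells: a = 1903, b = 494, c = 576, d = 1070.
Risk in exposed = 1903/2397 = 0.79391; risk in unexposed = 576/1646 = 0.34994.
RR = 0.79391 / 0.34994 = 2.26871
The risk among the exposed is 2.27 times that among the unexposed.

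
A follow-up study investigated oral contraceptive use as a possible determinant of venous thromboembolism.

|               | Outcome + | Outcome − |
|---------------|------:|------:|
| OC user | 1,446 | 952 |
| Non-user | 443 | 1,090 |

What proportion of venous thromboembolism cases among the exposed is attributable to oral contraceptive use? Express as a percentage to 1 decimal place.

52.1

Cells: a = 1446, b = 952, c = 443, d = 1090.
Risk in exposed = 1446/2398 = 0.60300; risk in unexposed = 443/1533 = 0.28898.
RR = 0.60300/0.28898 = 2.08669
AR% = (RR − 1)/RR × 100 = (2.08669 − 1)/2.08669 × 100 = 52.0772%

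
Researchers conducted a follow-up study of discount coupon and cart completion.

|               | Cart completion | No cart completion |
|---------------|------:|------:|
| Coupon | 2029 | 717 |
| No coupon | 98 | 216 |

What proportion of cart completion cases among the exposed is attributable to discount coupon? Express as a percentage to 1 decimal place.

57.8

Cells: a = 2029, b = 717, c = 98, d = 216.
Risk in exposed = 2029/2746 = 0.73889; risk in unexposed = 98/314 = 0.31210.
RR = 0.73889/0.31210 = 2.36747
AR% = (RR − 1)/RR × 100 = (2.36747 − 1)/2.36747 × 100 = 57.7609%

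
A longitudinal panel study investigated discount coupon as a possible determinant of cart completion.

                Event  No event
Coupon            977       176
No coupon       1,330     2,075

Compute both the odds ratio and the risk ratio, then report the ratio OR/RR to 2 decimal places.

3.99

Cells: a = 977, b = 176, c = 1330, d = 2075.
OR = (977·2075)/(176·1330) = 2027275/234080 = 8.66061
Risk in exposed = 977/1153 = 0.84735; risk in unexposed = 1330/3405 = 0.39060; RR = 2.16936
OR/RR = 8.66061 / 2.16936 = 3.99225
The outcome is not rare, so the OR lies further from 1 than the RR.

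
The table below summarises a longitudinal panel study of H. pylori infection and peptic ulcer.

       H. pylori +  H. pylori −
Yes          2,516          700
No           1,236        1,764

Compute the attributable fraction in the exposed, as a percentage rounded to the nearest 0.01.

Reading the table with exposure as columns: a = 2516 (H. pylori +, case), b = 1236 (H. pylori +, non-case), c = 700 (H. pylori −, case), d = 1764.
Risk in exposed = 2516/3752 = 0.67058; risk in unexposed = 700/2464 = 0.28409.
RR = 0.67058/0.28409 = 2.36043
AR% = (RR − 1)/RR × 100 = (2.36043 − 1)/2.36043 × 100 = 57.6348%

57.63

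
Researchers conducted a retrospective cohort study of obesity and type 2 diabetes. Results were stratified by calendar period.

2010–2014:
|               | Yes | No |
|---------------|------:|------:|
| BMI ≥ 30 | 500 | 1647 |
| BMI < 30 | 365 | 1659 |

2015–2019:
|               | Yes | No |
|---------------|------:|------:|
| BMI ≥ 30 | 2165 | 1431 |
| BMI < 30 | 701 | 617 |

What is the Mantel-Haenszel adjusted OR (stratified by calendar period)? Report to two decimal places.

1.35

OR_MH = Σ(aᵢdᵢ/nᵢ) / Σ(bᵢcᵢ/nᵢ), where nᵢ is the stratum total.
Stratum 1 (2010–2014): n = 4171; a·d/n = 500·1659/4171 = 198.8732; b·c/n = 1647·365/4171 = 144.1273
Stratum 2 (2015–2019): n = 4914; a·d/n = 2165·617/4914 = 271.8366; b·c/n = 1431·701/4914 = 204.1374
OR_MH = (198.8732 + 271.8366) / (144.1273 + 204.1374) = 470.7098 / 348.2647 = 1.35159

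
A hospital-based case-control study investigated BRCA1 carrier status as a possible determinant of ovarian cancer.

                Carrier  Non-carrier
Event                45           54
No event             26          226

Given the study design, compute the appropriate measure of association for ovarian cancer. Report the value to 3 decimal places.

7.244

Reading the table with exposure as columns: a = 45 (Carrier, case), b = 26 (Carrier, non-case), c = 54 (Non-carrier, case), d = 226.
This is a hospital-based case-control study: participants were sampled on outcome status, so risks in the source population cannot be estimated directly — relative risk is not valid here. The odds ratio is the appropriate measure.
OR = (a·d)/(b·c) = (45 × 226) / (26 × 54) = 10170 / 1404 = 7.24359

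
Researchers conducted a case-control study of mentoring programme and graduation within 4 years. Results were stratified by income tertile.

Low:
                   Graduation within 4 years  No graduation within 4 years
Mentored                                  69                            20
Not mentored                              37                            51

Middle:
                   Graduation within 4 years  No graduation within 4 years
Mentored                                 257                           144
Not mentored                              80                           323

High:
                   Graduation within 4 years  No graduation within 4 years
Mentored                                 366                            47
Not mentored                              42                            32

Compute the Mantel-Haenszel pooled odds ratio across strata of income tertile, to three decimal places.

6.523

OR_MH = Σ(aᵢdᵢ/nᵢ) / Σ(bᵢcᵢ/nᵢ), where nᵢ is the stratum total.
Stratum 1 (Low): n = 177; a·d/n = 69·51/177 = 19.8814; b·c/n = 20·37/177 = 4.1808
Stratum 2 (Middle): n = 804; a·d/n = 257·323/804 = 103.2475; b·c/n = 144·80/804 = 14.3284
Stratum 3 (High): n = 487; a·d/n = 366·32/487 = 24.0493; b·c/n = 47·42/487 = 4.0534
OR_MH = (19.8814 + 103.2475 + 24.0493) / (4.1808 + 14.3284 + 4.0534) = 147.1781 / 22.5625 = 6.52312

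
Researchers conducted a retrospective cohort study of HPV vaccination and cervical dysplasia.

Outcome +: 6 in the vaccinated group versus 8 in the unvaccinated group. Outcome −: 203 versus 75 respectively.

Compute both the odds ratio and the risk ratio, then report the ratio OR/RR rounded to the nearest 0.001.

From the description: a = 6, b = 203, c = 8, d = 75.
OR = (6·75)/(203·8) = 450/1624 = 0.27709
Risk in exposed = 6/209 = 0.02871; risk in unexposed = 8/83 = 0.09639; RR = 0.29785
OR/RR = 0.27709 / 0.29785 = 0.93032
The outcome is rare in both groups, so OR ≈ RR (ratio near 1).

0.930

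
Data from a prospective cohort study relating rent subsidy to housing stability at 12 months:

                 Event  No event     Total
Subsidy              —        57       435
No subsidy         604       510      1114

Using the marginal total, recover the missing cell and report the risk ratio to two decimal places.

1.60

The missing cell is in the exposed row: 435 − 57 = 378.
So a = 378, b = 57, c = 604, d = 510.
RR = [a/(a+b)] / [c/(c+d)] = (378/435) / (604/1114) = 0.86897/0.54219 = 1.60269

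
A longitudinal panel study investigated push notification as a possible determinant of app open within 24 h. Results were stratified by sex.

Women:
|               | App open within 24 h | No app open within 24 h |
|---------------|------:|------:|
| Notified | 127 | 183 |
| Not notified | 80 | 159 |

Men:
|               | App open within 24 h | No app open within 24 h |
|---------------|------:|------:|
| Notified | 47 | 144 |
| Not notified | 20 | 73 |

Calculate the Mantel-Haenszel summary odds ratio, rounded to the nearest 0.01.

OR_MH = Σ(aᵢdᵢ/nᵢ) / Σ(bᵢcᵢ/nᵢ), where nᵢ is the stratum total.
Stratum 1 (Women): n = 549; a·d/n = 127·159/549 = 36.7814; b·c/n = 183·80/549 = 26.6667
Stratum 2 (Men): n = 284; a·d/n = 47·73/284 = 12.0810; b·c/n = 144·20/284 = 10.1408
OR_MH = (36.7814 + 12.0810) / (26.6667 + 10.1408) = 48.8624 / 36.8075 = 1.32751

1.33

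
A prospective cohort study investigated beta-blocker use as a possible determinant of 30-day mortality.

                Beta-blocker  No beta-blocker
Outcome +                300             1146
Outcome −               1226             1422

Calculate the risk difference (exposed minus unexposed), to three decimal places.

Reading the table with exposure as columns: a = 300 (Beta-blocker, case), b = 1226 (Beta-blocker, non-case), c = 1146 (No beta-blocker, case), d = 1422.
Risk in exposed = 300/1526 = 0.196592; risk in unexposed = 1146/2568 = 0.446262.
Risk difference = 0.196592 − 0.446262 = -0.249669

-0.250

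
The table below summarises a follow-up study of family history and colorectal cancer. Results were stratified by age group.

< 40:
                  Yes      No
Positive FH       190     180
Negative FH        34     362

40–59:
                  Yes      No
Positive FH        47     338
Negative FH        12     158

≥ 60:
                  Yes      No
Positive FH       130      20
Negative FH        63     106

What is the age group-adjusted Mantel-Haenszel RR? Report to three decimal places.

RR_MH = Σ(aᵢ·n₀ᵢ/nᵢ) / Σ(cᵢ·n₁ᵢ/nᵢ), with n₁ᵢ = aᵢ+bᵢ (exposed), n₀ᵢ = cᵢ+dᵢ (unexposed), nᵢ = n₁ᵢ+n₀ᵢ.
Stratum 1 (< 40): n₁ = 370, n₀ = 396, n = 766; a·n₀/n = 190·396/766 = 98.2245; c·n₁/n = 34·370/766 = 16.4230
Stratum 2 (40–59): n₁ = 385, n₀ = 170, n = 555; a·n₀/n = 47·170/555 = 14.3964; c·n₁/n = 12·385/555 = 8.3243
Stratum 3 (≥ 60): n₁ = 150, n₀ = 169, n = 319; a·n₀/n = 130·169/319 = 68.8715; c·n₁/n = 63·150/319 = 29.6238
RR_MH = (98.2245 + 14.3964 + 68.8715) / (16.4230 + 8.3243 + 29.6238) = 181.4924 / 54.3711 = 3.33803

3.338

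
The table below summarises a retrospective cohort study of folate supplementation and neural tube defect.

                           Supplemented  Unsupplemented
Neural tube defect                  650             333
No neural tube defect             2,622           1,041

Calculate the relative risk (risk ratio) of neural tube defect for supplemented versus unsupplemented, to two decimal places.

Reading the table with exposure as columns: a = 650 (Supplemented, case), b = 2622 (Supplemented, non-case), c = 333 (Unsupplemented, case), d = 1041.
Risk in exposed = 650/3272 = 0.19866; risk in unexposed = 333/1374 = 0.24236.
RR = 0.19866 / 0.24236 = 0.81968
The risk is 18% lower among the exposed than among the unexposed.

0.82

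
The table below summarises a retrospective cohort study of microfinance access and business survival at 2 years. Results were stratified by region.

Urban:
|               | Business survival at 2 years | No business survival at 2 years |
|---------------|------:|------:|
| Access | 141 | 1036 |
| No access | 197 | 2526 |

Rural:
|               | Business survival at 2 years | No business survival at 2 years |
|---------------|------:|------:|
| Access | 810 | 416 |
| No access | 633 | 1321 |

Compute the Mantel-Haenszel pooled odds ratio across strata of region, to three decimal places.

OR_MH = Σ(aᵢdᵢ/nᵢ) / Σ(bᵢcᵢ/nᵢ), where nᵢ is the stratum total.
Stratum 1 (Urban): n = 3900; a·d/n = 141·2526/3900 = 91.3246; b·c/n = 1036·197/3900 = 52.3313
Stratum 2 (Rural): n = 3180; a·d/n = 810·1321/3180 = 336.4811; b·c/n = 416·633/3180 = 82.8075
OR_MH = (91.3246 + 336.4811) / (52.3313 + 82.8075) = 427.8057 / 135.1388 = 3.16568

3.166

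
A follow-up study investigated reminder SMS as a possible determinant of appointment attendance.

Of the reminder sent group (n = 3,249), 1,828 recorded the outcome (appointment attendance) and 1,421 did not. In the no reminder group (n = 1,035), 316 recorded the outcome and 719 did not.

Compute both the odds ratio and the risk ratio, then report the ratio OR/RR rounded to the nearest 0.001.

1.588

From the description: a = 1828, b = 1421, c = 316, d = 719.
OR = (1828·719)/(1421·316) = 1314332/449036 = 2.92701
Risk in exposed = 1828/3249 = 0.56263; risk in unexposed = 316/1035 = 0.30531; RR = 1.84281
OR/RR = 2.92701 / 1.84281 = 1.58834
The outcome is not rare, so the OR lies further from 1 than the RR.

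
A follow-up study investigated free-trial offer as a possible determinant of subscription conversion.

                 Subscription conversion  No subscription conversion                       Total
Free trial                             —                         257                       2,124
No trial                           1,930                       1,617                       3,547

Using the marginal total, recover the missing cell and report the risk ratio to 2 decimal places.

The missing cell is in the exposed row: 2124 − 257 = 1867.
So a = 1867, b = 257, c = 1930, d = 1617.
RR = [a/(a+b)] / [c/(c+d)] = (1867/2124) / (1930/3547) = 0.87900/0.54412 = 1.61545

1.62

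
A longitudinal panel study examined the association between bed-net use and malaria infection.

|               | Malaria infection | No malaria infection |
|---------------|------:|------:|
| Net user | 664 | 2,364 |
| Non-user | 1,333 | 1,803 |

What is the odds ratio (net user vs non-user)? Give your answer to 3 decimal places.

0.380

Cells: a = 664, b = 2364, c = 1333, d = 1803.
OR = (a·d)/(b·c) = (664 × 1803) / (2364 × 1333) = 1197192 / 3151212 = 0.37991
Exposure is associated with lower odds of malaria infection (OR = 0.38 < 1).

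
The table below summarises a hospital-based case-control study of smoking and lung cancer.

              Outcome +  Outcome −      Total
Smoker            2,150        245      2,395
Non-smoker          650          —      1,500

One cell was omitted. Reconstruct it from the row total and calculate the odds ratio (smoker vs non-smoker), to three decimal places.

11.476

The missing cell is in the unexposed row: 1500 − 650 = 850.
So a = 2150, b = 245, c = 650, d = 850.
OR = (a·d)/(b·c) = (2150 × 850) / (245 × 650) = 1827500 / 159250 = 11.47567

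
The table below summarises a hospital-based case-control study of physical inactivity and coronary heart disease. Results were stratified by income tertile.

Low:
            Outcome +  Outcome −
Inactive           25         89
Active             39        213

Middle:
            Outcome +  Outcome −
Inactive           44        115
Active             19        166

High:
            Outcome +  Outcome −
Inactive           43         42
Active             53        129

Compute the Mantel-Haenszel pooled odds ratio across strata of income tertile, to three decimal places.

2.340

OR_MH = Σ(aᵢdᵢ/nᵢ) / Σ(bᵢcᵢ/nᵢ), where nᵢ is the stratum total.
Stratum 1 (Low): n = 366; a·d/n = 25·213/366 = 14.5492; b·c/n = 89·39/366 = 9.4836
Stratum 2 (Middle): n = 344; a·d/n = 44·166/344 = 21.2326; b·c/n = 115·19/344 = 6.3517
Stratum 3 (High): n = 267; a·d/n = 43·129/267 = 20.7753; b·c/n = 42·53/267 = 8.3371
OR_MH = (14.5492 + 21.2326 + 20.7753) / (9.4836 + 6.3517 + 8.3371) = 56.5570 / 24.1724 = 2.33973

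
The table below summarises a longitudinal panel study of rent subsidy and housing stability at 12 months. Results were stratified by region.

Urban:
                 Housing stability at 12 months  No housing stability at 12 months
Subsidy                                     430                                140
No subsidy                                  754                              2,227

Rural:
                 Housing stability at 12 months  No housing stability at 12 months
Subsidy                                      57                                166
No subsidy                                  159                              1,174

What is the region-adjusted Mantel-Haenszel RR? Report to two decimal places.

RR_MH = Σ(aᵢ·n₀ᵢ/nᵢ) / Σ(cᵢ·n₁ᵢ/nᵢ), with n₁ᵢ = aᵢ+bᵢ (exposed), n₀ᵢ = cᵢ+dᵢ (unexposed), nᵢ = n₁ᵢ+n₀ᵢ.
Stratum 1 (Urban): n₁ = 570, n₀ = 2981, n = 3551; a·n₀/n = 430·2981/3551 = 360.9772; c·n₁/n = 754·570/3551 = 121.0307
Stratum 2 (Rural): n₁ = 223, n₀ = 1333, n = 1556; a·n₀/n = 57·1333/1556 = 48.8310; c·n₁/n = 159·223/1556 = 22.7873
RR_MH = (360.9772 + 48.8310) / (121.0307 + 22.7873) = 409.8082 / 143.8180 = 2.84949

2.85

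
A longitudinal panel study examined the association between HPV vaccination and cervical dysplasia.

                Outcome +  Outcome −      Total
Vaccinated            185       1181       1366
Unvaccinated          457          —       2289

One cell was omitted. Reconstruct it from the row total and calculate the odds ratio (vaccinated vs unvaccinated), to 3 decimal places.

The missing cell is in the unexposed row: 2289 − 457 = 1832.
So a = 185, b = 1181, c = 457, d = 1832.
OR = (a·d)/(b·c) = (185 × 1832) / (1181 × 457) = 338920 / 539717 = 0.62796

0.628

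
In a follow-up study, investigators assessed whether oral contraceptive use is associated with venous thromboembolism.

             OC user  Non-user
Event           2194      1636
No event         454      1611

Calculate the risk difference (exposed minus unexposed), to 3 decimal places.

Reading the table with exposure as columns: a = 2194 (OC user, case), b = 454 (OC user, non-case), c = 1636 (Non-user, case), d = 1611.
Risk in exposed = 2194/2648 = 0.828550; risk in unexposed = 1636/3247 = 0.503850.
Risk difference = 0.828550 − 0.503850 = 0.324700

0.325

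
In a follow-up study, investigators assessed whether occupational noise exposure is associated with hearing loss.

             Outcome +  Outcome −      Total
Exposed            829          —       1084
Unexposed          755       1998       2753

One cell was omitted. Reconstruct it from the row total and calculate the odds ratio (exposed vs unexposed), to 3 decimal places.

The missing cell is in the exposed row: 1084 − 829 = 255.
So a = 829, b = 255, c = 755, d = 1998.
OR = (a·d)/(b·c) = (829 × 1998) / (255 × 755) = 1656342 / 192525 = 8.60326

8.603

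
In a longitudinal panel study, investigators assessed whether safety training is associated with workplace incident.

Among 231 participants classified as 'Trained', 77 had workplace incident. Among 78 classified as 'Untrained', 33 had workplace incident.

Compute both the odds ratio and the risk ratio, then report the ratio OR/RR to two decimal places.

0.87

From the description: a = 77, b = 154, c = 33, d = 45.
OR = (77·45)/(154·33) = 3465/5082 = 0.68182
Risk in exposed = 77/231 = 0.33333; risk in unexposed = 33/78 = 0.42308; RR = 0.78788
OR/RR = 0.68182 / 0.78788 = 0.86538
The outcome is not rare, so the OR lies further from 1 than the RR.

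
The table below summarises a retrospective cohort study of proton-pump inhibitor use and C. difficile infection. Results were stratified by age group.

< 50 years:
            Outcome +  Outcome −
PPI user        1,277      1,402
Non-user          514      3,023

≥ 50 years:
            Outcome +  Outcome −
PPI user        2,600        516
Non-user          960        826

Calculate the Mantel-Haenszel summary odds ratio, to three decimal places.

OR_MH = Σ(aᵢdᵢ/nᵢ) / Σ(bᵢcᵢ/nᵢ), where nᵢ is the stratum total.
Stratum 1 (< 50 years): n = 6216; a·d/n = 1277·3023/6216 = 621.0378; b·c/n = 1402·514/6216 = 115.9311
Stratum 2 (≥ 50 years): n = 4902; a·d/n = 2600·826/4902 = 438.1069; b·c/n = 516·960/4902 = 101.0526
OR_MH = (621.0378 + 438.1069) / (115.9311 + 101.0526) = 1059.1447 / 216.9838 = 4.88122

4.881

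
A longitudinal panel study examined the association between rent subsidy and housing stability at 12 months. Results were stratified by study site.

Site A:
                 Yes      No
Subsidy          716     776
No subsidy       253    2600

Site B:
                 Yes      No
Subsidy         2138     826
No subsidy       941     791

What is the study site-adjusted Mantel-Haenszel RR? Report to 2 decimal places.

RR_MH = Σ(aᵢ·n₀ᵢ/nᵢ) / Σ(cᵢ·n₁ᵢ/nᵢ), with n₁ᵢ = aᵢ+bᵢ (exposed), n₀ᵢ = cᵢ+dᵢ (unexposed), nᵢ = n₁ᵢ+n₀ᵢ.
Stratum 1 (Site A): n₁ = 1492, n₀ = 2853, n = 4345; a·n₀/n = 716·2853/4345 = 470.1376; c·n₁/n = 253·1492/4345 = 86.8759
Stratum 2 (Site B): n₁ = 2964, n₀ = 1732, n = 4696; a·n₀/n = 2138·1732/4696 = 788.5468; c·n₁/n = 941·2964/4696 = 593.9361
RR_MH = (470.1376 + 788.5468) / (86.8759 + 593.9361) = 1258.6845 / 680.8121 = 1.84880

1.85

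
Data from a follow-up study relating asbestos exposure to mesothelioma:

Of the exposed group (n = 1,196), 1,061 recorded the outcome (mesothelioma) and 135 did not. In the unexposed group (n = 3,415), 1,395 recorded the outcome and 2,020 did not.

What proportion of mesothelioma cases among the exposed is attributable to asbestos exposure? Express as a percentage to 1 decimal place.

54.0

From the description: a = 1061, b = 135, c = 1395, d = 2020.
Risk in exposed = 1061/1196 = 0.88712; risk in unexposed = 1395/3415 = 0.40849.
RR = 0.88712/0.40849 = 2.17170
AR% = (RR − 1)/RR × 100 = (2.17170 − 1)/2.17170 × 100 = 53.9532%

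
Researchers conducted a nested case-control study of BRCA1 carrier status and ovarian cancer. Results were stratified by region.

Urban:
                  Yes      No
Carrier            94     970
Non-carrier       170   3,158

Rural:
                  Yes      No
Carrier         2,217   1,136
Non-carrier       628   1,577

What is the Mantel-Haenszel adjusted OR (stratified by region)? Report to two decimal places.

4.20

OR_MH = Σ(aᵢdᵢ/nᵢ) / Σ(bᵢcᵢ/nᵢ), where nᵢ is the stratum total.
Stratum 1 (Urban): n = 4392; a·d/n = 94·3158/4392 = 67.5893; b·c/n = 970·170/4392 = 37.5455
Stratum 2 (Rural): n = 5558; a·d/n = 2217·1577/5558 = 629.0408; b·c/n = 1136·628/5558 = 128.3570
OR_MH = (67.5893 + 629.0408) / (37.5455 + 128.3570) = 696.6301 / 165.9025 = 4.19903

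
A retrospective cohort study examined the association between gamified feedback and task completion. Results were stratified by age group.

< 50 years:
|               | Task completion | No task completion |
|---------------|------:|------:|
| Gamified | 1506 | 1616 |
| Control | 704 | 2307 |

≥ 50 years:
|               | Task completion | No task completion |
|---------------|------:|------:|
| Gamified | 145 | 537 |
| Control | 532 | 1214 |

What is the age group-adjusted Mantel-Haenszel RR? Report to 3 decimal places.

1.661

RR_MH = Σ(aᵢ·n₀ᵢ/nᵢ) / Σ(cᵢ·n₁ᵢ/nᵢ), with n₁ᵢ = aᵢ+bᵢ (exposed), n₀ᵢ = cᵢ+dᵢ (unexposed), nᵢ = n₁ᵢ+n₀ᵢ.
Stratum 1 (< 50 years): n₁ = 3122, n₀ = 3011, n = 6133; a·n₀/n = 1506·3011/6133 = 739.3716; c·n₁/n = 704·3122/6133 = 358.3708
Stratum 2 (≥ 50 years): n₁ = 682, n₀ = 1746, n = 2428; a·n₀/n = 145·1746/2428 = 104.2710; c·n₁/n = 532·682/2428 = 149.4333
RR_MH = (739.3716 + 104.2710) / (358.3708 + 149.4333) = 843.6426 / 507.8041 = 1.66135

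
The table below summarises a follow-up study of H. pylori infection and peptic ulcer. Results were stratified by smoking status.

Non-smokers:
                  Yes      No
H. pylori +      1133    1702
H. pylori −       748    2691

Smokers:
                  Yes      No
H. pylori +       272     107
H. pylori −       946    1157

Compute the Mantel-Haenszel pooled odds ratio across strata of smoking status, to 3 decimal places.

OR_MH = Σ(aᵢdᵢ/nᵢ) / Σ(bᵢcᵢ/nᵢ), where nᵢ is the stratum total.
Stratum 1 (Non-smokers): n = 6274; a·d/n = 1133·2691/6274 = 485.9584; b·c/n = 1702·748/6274 = 202.9162
Stratum 2 (Smokers): n = 2482; a·d/n = 272·1157/2482 = 126.7945; b·c/n = 107·946/2482 = 40.7824
OR_MH = (485.9584 + 126.7945) / (202.9162 + 40.7824) = 612.7529 / 243.6986 = 2.51439

2.514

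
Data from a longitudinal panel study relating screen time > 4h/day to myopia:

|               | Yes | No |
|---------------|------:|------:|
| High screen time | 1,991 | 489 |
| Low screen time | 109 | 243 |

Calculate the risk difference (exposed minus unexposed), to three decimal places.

Cells: a = 1991, b = 489, c = 109, d = 243.
Risk in exposed = 1991/2480 = 0.802823; risk in unexposed = 109/352 = 0.309659.
Risk difference = 0.802823 − 0.309659 = 0.493163

0.493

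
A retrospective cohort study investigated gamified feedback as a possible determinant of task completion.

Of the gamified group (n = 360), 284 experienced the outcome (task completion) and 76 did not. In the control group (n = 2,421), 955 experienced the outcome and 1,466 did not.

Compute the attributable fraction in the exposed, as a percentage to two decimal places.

From the description: a = 284, b = 76, c = 955, d = 1466.
Risk in exposed = 284/360 = 0.78889; risk in unexposed = 955/2421 = 0.39447.
RR = 0.78889/0.39447 = 1.99990
AR% = (RR − 1)/RR × 100 = (1.99990 − 1)/1.99990 × 100 = 49.9974%

50.00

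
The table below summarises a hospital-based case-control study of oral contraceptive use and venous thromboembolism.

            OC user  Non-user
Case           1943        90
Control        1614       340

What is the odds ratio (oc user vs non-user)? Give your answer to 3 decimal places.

4.548

Reading the table with exposure as columns: a = 1943 (OC user, case), b = 1614 (OC user, non-case), c = 90 (Non-user, case), d = 340.
OR = (a·d)/(b·c) = (1943 × 340) / (1614 × 90) = 660620 / 145260 = 4.54785
The odds of venous thromboembolism are about 4.55 times as high in the oc user group.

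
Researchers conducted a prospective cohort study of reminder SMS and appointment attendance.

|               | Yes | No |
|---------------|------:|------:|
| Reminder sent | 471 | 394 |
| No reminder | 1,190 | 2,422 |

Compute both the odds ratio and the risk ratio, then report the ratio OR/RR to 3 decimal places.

Cells: a = 471, b = 394, c = 1190, d = 2422.
OR = (471·2422)/(394·1190) = 1140762/468860 = 2.43305
Risk in exposed = 471/865 = 0.54451; risk in unexposed = 1190/3612 = 0.32946; RR = 1.65274
OR/RR = 2.43305 / 1.65274 = 1.47213
The outcome is not rare, so the OR lies further from 1 than the RR.

1.472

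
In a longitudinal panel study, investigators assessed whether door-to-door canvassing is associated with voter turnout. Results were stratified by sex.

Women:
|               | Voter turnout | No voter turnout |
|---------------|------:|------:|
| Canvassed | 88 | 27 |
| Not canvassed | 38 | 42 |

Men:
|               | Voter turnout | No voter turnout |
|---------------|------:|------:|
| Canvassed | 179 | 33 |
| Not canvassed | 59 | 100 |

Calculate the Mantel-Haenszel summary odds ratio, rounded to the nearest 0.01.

OR_MH = Σ(aᵢdᵢ/nᵢ) / Σ(bᵢcᵢ/nᵢ), where nᵢ is the stratum total.
Stratum 1 (Women): n = 195; a·d/n = 88·42/195 = 18.9538; b·c/n = 27·38/195 = 5.2615
Stratum 2 (Men): n = 371; a·d/n = 179·100/371 = 48.2480; b·c/n = 33·59/371 = 5.2480
OR_MH = (18.9538 + 48.2480) / (5.2615 + 5.2480) = 67.2018 / 10.5095 = 6.39438

6.39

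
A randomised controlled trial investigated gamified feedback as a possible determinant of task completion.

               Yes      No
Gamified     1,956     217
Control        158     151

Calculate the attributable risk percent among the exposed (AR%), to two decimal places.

Cells: a = 1956, b = 217, c = 158, d = 151.
Risk in exposed = 1956/2173 = 0.90014; risk in unexposed = 158/309 = 0.51133.
RR = 0.90014/0.51133 = 1.76040
AR% = (RR − 1)/RR × 100 = (1.76040 − 1)/1.76040 × 100 = 43.1946%

43.19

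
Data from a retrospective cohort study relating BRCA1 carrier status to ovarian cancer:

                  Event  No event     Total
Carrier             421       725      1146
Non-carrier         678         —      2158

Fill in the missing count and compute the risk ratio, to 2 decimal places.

1.17

The missing cell is in the unexposed row: 2158 − 678 = 1480.
So a = 421, b = 725, c = 678, d = 1480.
RR = [a/(a+b)] / [c/(c+d)] = (421/1146) / (678/2158) = 0.36736/0.31418 = 1.16928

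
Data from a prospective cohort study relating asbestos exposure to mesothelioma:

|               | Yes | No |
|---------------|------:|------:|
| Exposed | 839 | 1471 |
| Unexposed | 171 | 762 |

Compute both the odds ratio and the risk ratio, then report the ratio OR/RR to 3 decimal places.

Cells: a = 839, b = 1471, c = 171, d = 762.
OR = (839·762)/(1471·171) = 639318/251541 = 2.54161
Risk in exposed = 839/2310 = 0.36320; risk in unexposed = 171/933 = 0.18328; RR = 1.98169
OR/RR = 2.54161 / 1.98169 = 1.28255
The outcome is not rare, so the OR lies further from 1 than the RR.

1.283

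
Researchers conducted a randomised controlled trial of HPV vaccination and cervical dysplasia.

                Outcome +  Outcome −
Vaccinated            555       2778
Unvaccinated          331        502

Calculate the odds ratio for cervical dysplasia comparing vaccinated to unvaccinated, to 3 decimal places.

0.303

Cells: a = 555, b = 2778, c = 331, d = 502.
OR = (a·d)/(b·c) = (555 × 502) / (2778 × 331) = 278610 / 919518 = 0.30300
Exposure is associated with lower odds of cervical dysplasia (OR = 0.30 < 1).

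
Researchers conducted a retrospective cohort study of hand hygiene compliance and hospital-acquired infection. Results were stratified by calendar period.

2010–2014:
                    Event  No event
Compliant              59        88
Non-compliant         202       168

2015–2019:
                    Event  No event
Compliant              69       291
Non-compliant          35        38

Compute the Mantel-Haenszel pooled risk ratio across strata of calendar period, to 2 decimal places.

RR_MH = Σ(aᵢ·n₀ᵢ/nᵢ) / Σ(cᵢ·n₁ᵢ/nᵢ), with n₁ᵢ = aᵢ+bᵢ (exposed), n₀ᵢ = cᵢ+dᵢ (unexposed), nᵢ = n₁ᵢ+n₀ᵢ.
Stratum 1 (2010–2014): n₁ = 147, n₀ = 370, n = 517; a·n₀/n = 59·370/517 = 42.2244; c·n₁/n = 202·147/517 = 57.4352
Stratum 2 (2015–2019): n₁ = 360, n₀ = 73, n = 433; a·n₀/n = 69·73/433 = 11.6328; c·n₁/n = 35·360/433 = 29.0993
RR_MH = (42.2244 + 11.6328) / (57.4352 + 29.0993) = 53.8572 / 86.5345 = 0.62238

0.62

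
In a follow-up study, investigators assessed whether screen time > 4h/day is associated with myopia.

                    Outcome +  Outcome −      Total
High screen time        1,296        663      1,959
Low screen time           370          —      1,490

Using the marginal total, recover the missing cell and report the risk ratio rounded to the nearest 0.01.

The missing cell is in the unexposed row: 1490 − 370 = 1120.
So a = 1296, b = 663, c = 370, d = 1120.
RR = [a/(a+b)] / [c/(c+d)] = (1296/1959) / (370/1490) = 0.66156/0.24832 = 2.66413

2.66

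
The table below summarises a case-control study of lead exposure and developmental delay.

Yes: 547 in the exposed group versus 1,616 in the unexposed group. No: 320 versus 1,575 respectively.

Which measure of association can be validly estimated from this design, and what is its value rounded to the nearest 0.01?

1.67

From the description: a = 547, b = 320, c = 1616, d = 1575.
This is a case-control study: participants were sampled on outcome status, so risks in the source population cannot be estimated directly — relative risk is not valid here. The odds ratio is the appropriate measure.
OR = (a·d)/(b·c) = (547 × 1575) / (320 × 1616) = 861525 / 517120 = 1.66601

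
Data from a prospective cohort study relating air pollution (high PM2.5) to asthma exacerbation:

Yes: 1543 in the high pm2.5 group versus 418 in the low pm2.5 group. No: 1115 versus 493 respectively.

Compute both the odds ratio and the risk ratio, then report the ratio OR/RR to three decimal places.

From the description: a = 1543, b = 1115, c = 418, d = 493.
OR = (1543·493)/(1115·418) = 760699/466070 = 1.63216
Risk in exposed = 1543/2658 = 0.58051; risk in unexposed = 418/911 = 0.45884; RR = 1.26518
OR/RR = 1.63216 / 1.26518 = 1.29006
The outcome is not rare, so the OR lies further from 1 than the RR.

1.290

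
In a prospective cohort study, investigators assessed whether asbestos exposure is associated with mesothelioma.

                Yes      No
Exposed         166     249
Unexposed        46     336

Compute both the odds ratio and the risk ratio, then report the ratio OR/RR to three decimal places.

Cells: a = 166, b = 249, c = 46, d = 336.
OR = (166·336)/(249·46) = 55776/11454 = 4.86957
Risk in exposed = 166/415 = 0.40000; risk in unexposed = 46/382 = 0.12042; RR = 3.32174
OR/RR = 4.86957 / 3.32174 = 1.46597
The outcome is not rare, so the OR lies further from 1 than the RR.

1.466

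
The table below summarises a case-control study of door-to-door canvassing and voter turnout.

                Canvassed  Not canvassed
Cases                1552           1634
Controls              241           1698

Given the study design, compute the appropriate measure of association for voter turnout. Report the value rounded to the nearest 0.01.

Reading the table with exposure as columns: a = 1552 (Canvassed, case), b = 241 (Canvassed, non-case), c = 1634 (Not canvassed, case), d = 1698.
This is a case-control study: participants were sampled on outcome status, so risks in the source population cannot be estimated directly — relative risk is not valid here. The odds ratio is the appropriate measure.
OR = (a·d)/(b·c) = (1552 × 1698) / (241 × 1634) = 2635296 / 393794 = 6.69207

6.69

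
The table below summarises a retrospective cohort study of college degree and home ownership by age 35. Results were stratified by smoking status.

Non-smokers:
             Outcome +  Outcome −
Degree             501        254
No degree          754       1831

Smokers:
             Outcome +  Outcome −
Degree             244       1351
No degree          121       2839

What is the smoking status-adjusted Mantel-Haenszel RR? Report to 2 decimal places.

2.57

RR_MH = Σ(aᵢ·n₀ᵢ/nᵢ) / Σ(cᵢ·n₁ᵢ/nᵢ), with n₁ᵢ = aᵢ+bᵢ (exposed), n₀ᵢ = cᵢ+dᵢ (unexposed), nᵢ = n₁ᵢ+n₀ᵢ.
Stratum 1 (Non-smokers): n₁ = 755, n₀ = 2585, n = 3340; a·n₀/n = 501·2585/3340 = 387.7500; c·n₁/n = 754·755/3340 = 170.4401
Stratum 2 (Smokers): n₁ = 1595, n₀ = 2960, n = 4555; a·n₀/n = 244·2960/4555 = 158.5598; c·n₁/n = 121·1595/4555 = 42.3699
RR_MH = (387.7500 + 158.5598) / (170.4401 + 42.3699) = 546.3098 / 212.8100 = 2.56712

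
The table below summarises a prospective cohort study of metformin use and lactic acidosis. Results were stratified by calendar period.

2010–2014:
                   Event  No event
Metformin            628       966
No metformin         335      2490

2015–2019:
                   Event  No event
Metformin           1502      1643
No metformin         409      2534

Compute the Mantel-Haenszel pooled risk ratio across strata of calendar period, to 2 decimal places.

RR_MH = Σ(aᵢ·n₀ᵢ/nᵢ) / Σ(cᵢ·n₁ᵢ/nᵢ), with n₁ᵢ = aᵢ+bᵢ (exposed), n₀ᵢ = cᵢ+dᵢ (unexposed), nᵢ = n₁ᵢ+n₀ᵢ.
Stratum 1 (2010–2014): n₁ = 1594, n₀ = 2825, n = 4419; a·n₀/n = 628·2825/4419 = 401.4709; c·n₁/n = 335·1594/4419 = 120.8396
Stratum 2 (2015–2019): n₁ = 3145, n₀ = 2943, n = 6088; a·n₀/n = 1502·2943/6088 = 726.0818; c·n₁/n = 409·3145/6088 = 211.2853
RR_MH = (401.4709 + 726.0818) / (120.8396 + 211.2853) = 1127.5527 / 332.1249 = 3.39497

3.39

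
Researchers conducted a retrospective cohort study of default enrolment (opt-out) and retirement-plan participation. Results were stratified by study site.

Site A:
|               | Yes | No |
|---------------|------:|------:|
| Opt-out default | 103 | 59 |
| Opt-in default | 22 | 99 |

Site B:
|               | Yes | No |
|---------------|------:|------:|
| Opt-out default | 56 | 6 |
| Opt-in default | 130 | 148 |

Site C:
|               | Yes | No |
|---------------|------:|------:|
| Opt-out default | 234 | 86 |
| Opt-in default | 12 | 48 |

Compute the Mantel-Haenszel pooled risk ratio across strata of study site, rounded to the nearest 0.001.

RR_MH = Σ(aᵢ·n₀ᵢ/nᵢ) / Σ(cᵢ·n₁ᵢ/nᵢ), with n₁ᵢ = aᵢ+bᵢ (exposed), n₀ᵢ = cᵢ+dᵢ (unexposed), nᵢ = n₁ᵢ+n₀ᵢ.
Stratum 1 (Site A): n₁ = 162, n₀ = 121, n = 283; a·n₀/n = 103·121/283 = 44.0389; c·n₁/n = 22·162/283 = 12.5936
Stratum 2 (Site B): n₁ = 62, n₀ = 278, n = 340; a·n₀/n = 56·278/340 = 45.7882; c·n₁/n = 130·62/340 = 23.7059
Stratum 3 (Site C): n₁ = 320, n₀ = 60, n = 380; a·n₀/n = 234·60/380 = 36.9474; c·n₁/n = 12·320/380 = 10.1053
RR_MH = (44.0389 + 45.7882 + 36.9474) / (12.5936 + 23.7059 + 10.1053) = 126.7745 / 46.4048 = 2.73193

2.732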